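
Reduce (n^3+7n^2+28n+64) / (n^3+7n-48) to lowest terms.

(n+4)/(n-3)

By polynomial division,
  n^3+7n^2+28n+64 = (n^3+7n-48) + (7n^2+21n+112)
  n^3+7n-48 = ((1/7)n-3/7)(7n^2+21n+112) + (0)
Last nonzero remainder: 7n^2+21n+112. Dividing through by 7 gives the monic gcd n^2+3n+16.
Cancel n^2+3n+16 from numerator and denominator to get the reduced form.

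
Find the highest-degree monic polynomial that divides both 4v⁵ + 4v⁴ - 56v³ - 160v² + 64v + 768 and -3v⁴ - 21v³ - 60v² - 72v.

v³ + 7v² + 20v + 24

By polynomial division,
  4v⁵ + 4v⁴ - 56v³ - 160v² + 64v + 768 = (-(4/3)v + 8)(-3v⁴ - 21v³ - 60v² - 72v) + (32v³ + 224v² + 640v + 768)
  -3v⁴ - 21v³ - 60v² - 72v = (-(3/32)v)(32v³ + 224v² + 640v + 768) + (0)
Last nonzero remainder: 32v³ + 224v² + 640v + 768. Dividing through by 32 gives the monic gcd v³ + 7v² + 20v + 24.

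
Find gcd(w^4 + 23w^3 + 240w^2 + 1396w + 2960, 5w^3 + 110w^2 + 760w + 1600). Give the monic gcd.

w^2 + 14w + 40

Euclidean algorithm in ℚ[w]:
  w^4 + 23w^3 + 240w^2 + 1396w + 2960 = ((1/5)w + 1/5)(5w^3 + 110w^2 + 760w + 1600) + (66w^2 + 924w + 2640)
  5w^3 + 110w^2 + 760w + 1600 = ((5/66)w + 20/33)(66w^2 + 924w + 2640) + (0)
Last nonzero remainder: 66w^2 + 924w + 2640. Dividing through by 66 gives the monic gcd w^2 + 14w + 40.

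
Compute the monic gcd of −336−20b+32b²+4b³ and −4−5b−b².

Repeated division with remainder:
  4b³+32b²−20b−336 = (−4b−12)(−b²−5b−4) + (−96b−384)
  −b²−5b−4 = ((1/96)b+1/96)(−96b−384) + (0)
Last nonzero remainder: −96b−384. Dividing through by −96 gives the monic gcd b+4.

4+b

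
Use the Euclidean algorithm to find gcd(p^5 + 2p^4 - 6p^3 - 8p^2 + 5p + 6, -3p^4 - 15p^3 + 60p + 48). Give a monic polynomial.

p^2 - p - 2

By polynomial division,
  p^5 + 2p^4 - 6p^3 - 8p^2 + 5p + 6 = (-(1/3)p + 1)(-3p^4 - 15p^3 + 60p + 48) + (9p^3 + 12p^2 - 39p - 42)
  -3p^4 - 15p^3 + 60p + 48 = (-(1/3)p - 11/9)(9p^3 + 12p^2 - 39p - 42) + ((5/3)p^2 - (5/3)p - 10/3)
  9p^3 + 12p^2 - 39p - 42 = ((27/5)p + 63/5)((5/3)p^2 - (5/3)p - 10/3) + (0)
Last nonzero remainder: (5/3)p^2 - (5/3)p - 10/3. Dividing through by 5/3 gives the monic gcd p^2 - p - 2.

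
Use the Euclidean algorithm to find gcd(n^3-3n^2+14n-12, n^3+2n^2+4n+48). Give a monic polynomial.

n^2-2n+12

Euclidean algorithm in ℚ[n]:
  n^3-3n^2+14n-12 = (n^3+2n^2+4n+48) + (-5n^2+10n-60)
  n^3+2n^2+4n+48 = (-(1/5)n-4/5)(-5n^2+10n-60) + (0)
Last nonzero remainder: -5n^2+10n-60. Dividing through by -5 gives the monic gcd n^2-2n+12.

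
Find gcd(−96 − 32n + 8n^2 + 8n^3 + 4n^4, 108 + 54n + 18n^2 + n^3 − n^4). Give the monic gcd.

6 + 2n + n^2

Apply the Euclidean algorithm:
  4n^4 + 8n^3 + 8n^2 − 32n − 96 = (−4)(−n^4 + n^3 + 18n^2 + 54n + 108) + (12n^3 + 80n^2 + 184n + 336)
  −n^4 + n^3 + 18n^2 + 54n + 108 = (−(1/12)n + 23/36)(12n^3 + 80n^2 + 184n + 336) + (−(160/9)n^2 − (320/9)n − 320/3)
  12n^3 + 80n^2 + 184n + 336 = (−(27/40)n − 63/20)(−(160/9)n^2 − (320/9)n − 320/3) + (0)
Last nonzero remainder: −(160/9)n^2 − (320/9)n − 320/3. Dividing through by −160/9 gives the monic gcd n^2 + 2n + 6.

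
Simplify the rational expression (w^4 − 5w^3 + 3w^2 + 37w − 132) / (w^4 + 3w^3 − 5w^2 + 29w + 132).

(w − 4)/(w + 4)

Repeated division with remainder:
  w^4 − 5w^3 + 3w^2 + 37w − 132 = (w^4 + 3w^3 − 5w^2 + 29w + 132) + (−8w^3 + 8w^2 + 8w − 264)
  w^4 + 3w^3 − 5w^2 + 29w + 132 = (−(1/8)w − 1/2)(−8w^3 + 8w^2 + 8w − 264) + (0)
Last nonzero remainder: −8w^3 + 8w^2 + 8w − 264. Dividing through by −8 gives the monic gcd w^3 − w^2 − w + 33.
Cancel w^3 − w^2 − w + 33 from numerator and denominator to get the reduced form.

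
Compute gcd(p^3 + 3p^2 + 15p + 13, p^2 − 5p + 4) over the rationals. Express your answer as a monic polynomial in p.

1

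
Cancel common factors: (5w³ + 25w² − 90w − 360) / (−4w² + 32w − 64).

(−5w² − 45w − 90)/(4w − 16)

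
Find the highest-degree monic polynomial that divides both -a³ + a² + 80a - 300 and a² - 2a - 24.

a - 6

Euclidean algorithm in ℚ[a]:
  -a³ + a² + 80a - 300 = (-a - 1)(a² - 2a - 24) + (54a - 324)
  a² - 2a - 24 = ((1/54)a + 2/27)(54a - 324) + (0)
Last nonzero remainder: 54a - 324. Dividing through by 54 gives the monic gcd a - 6.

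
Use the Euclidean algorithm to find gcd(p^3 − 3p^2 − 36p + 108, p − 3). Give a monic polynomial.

p − 3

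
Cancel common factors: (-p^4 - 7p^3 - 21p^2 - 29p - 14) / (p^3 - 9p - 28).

(-p^2 - 3p - 2)/(p - 4)

Apply the Euclidean algorithm:
  -p^4 - 7p^3 - 21p^2 - 29p - 14 = (-p - 7)(p^3 - 9p - 28) + (-30p^2 - 120p - 210)
  p^3 - 9p - 28 = (-(1/30)p + 2/15)(-30p^2 - 120p - 210) + (0)
Last nonzero remainder: -30p^2 - 120p - 210. Dividing through by -30 gives the monic gcd p^2 + 4p + 7.
Cancel p^2 + 4p + 7 from numerator and denominator to get the reduced form.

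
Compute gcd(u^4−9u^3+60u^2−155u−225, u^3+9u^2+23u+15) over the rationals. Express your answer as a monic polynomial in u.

u+1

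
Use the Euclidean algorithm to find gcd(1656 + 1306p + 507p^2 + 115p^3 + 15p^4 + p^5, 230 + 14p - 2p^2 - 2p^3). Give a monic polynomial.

23 + 6p + p^2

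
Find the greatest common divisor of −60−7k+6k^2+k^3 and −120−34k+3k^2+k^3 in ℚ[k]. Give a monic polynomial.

20+9k+k^2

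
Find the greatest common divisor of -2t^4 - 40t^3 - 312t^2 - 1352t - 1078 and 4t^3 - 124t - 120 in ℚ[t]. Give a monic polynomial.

t + 1

Euclidean algorithm in ℚ[t]:
  -2t^4 - 40t^3 - 312t^2 - 1352t - 1078 = (-(1/2)t - 10)(4t^3 - 124t - 120) + (-374t^2 - 2652t - 2278)
  4t^3 - 124t - 120 = (-(2/187)t + 156/2057)(-374t^2 - 2652t - 2278) + ((6384/121)t + 6384/121)
  -374t^2 - 2652t - 2278 = (-(22627/3192)t - 137819/3192)((6384/121)t + 6384/121) + (0)
Last nonzero remainder: (6384/121)t + 6384/121. Dividing through by 6384/121 gives the monic gcd t + 1.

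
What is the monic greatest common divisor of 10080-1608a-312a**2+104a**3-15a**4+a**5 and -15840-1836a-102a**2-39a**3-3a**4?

60-6a+a**2

By polynomial division,
  a**5-15a**4+104a**3-312a**2-1608a+10080 = (-(1/3)a+28/3)(-3a**4-39a**3-102a**2-1836a-15840) + (434a**3+28a**2+10248a+157920)
  -3a**4-39a**3-102a**2-1836a-15840 = (-(3/434)a-1203/13454)(434a**3+28a**2+10248a+157920) + (-(27540/961)a**2+(165240/961)a-1652400/961)
  434a**3+28a**2+10248a+157920 = (-(208537/13770)a-632338/6885)(-(27540/961)a**2+(165240/961)a-1652400/961) + (0)
Last nonzero remainder: -(27540/961)a**2+(165240/961)a-1652400/961. Dividing through by -27540/961 gives the monic gcd a**2-6a+60.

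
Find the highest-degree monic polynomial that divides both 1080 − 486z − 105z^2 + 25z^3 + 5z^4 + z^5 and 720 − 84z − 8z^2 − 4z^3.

Euclidean algorithm in ℚ[z]:
  z^5 + 5z^4 + 25z^3 − 105z^2 − 486z + 1080 = (−(1/4)z^2 − (3/4)z + 1/2)(−4z^3 − 8z^2 − 84z + 720) + (16z^2 + 96z + 720)
  −4z^3 − 8z^2 − 84z + 720 = (−(1/4)z + 1)(16z^2 + 96z + 720) + (0)
Last nonzero remainder: 16z^2 + 96z + 720. Dividing through by 16 gives the monic gcd z^2 + 6z + 45.

45 + 6z + z^2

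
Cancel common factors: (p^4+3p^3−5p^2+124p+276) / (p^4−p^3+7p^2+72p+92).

Euclidean algorithm in ℚ[p]:
  p^4+3p^3−5p^2+124p+276 = (p^4−p^3+7p^2+72p+92) + (4p^3−12p^2+52p+184)
  p^4−p^3+7p^2+72p+92 = ((1/4)p+1/2)(4p^3−12p^2+52p+184) + (0)
Last nonzero remainder: 4p^3−12p^2+52p+184. Dividing through by 4 gives the monic gcd p^3−3p^2+13p+46.
Cancel p^3−3p^2+13p+46 from numerator and denominator to get the reduced form.

(p+6)/(p+2)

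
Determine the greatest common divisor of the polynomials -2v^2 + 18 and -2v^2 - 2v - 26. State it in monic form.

1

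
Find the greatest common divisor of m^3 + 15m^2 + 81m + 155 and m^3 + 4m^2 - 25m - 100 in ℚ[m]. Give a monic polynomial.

m + 5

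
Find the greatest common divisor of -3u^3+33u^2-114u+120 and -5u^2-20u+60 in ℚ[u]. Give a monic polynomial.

u-2

Euclidean algorithm in ℚ[u]:
  -3u^3+33u^2-114u+120 = ((3/5)u-9)(-5u^2-20u+60) + (-330u+660)
  -5u^2-20u+60 = ((1/66)u+1/11)(-330u+660) + (0)
Last nonzero remainder: -330u+660. Dividing through by -330 gives the monic gcd u-2.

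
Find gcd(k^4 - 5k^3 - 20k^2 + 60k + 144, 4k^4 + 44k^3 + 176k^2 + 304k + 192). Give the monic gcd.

k^2 + 5k + 6

Apply the Euclidean algorithm:
  k^4 - 5k^3 - 20k^2 + 60k + 144 = (1/4)(4k^4 + 44k^3 + 176k^2 + 304k + 192) + (-16k^3 - 64k^2 - 16k + 96)
  4k^4 + 44k^3 + 176k^2 + 304k + 192 = (-(1/4)k - 7/4)(-16k^3 - 64k^2 - 16k + 96) + (60k^2 + 300k + 360)
  -16k^3 - 64k^2 - 16k + 96 = (-(4/15)k + 4/15)(60k^2 + 300k + 360) + (0)
Last nonzero remainder: 60k^2 + 300k + 360. Dividing through by 60 gives the monic gcd k^2 + 5k + 6.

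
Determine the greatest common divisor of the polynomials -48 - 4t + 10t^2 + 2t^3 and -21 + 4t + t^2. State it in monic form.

1

By polynomial division,
  2t^3 + 10t^2 - 4t - 48 = (2t + 2)(t^2 + 4t - 21) + (30t - 6)
  t^2 + 4t - 21 = ((1/30)t + 7/50)(30t - 6) + (-504/25)
  30t - 6 = (-(125/84)t + 25/84)(-504/25) + (0)
The last nonzero remainder is the constant -504/25, so the polynomials are coprime and gcd = 1.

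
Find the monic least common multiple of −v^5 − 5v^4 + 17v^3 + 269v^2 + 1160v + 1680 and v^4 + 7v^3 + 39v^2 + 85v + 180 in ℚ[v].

v^7 + 7v^6 + 2v^5 − 258v^4 − 1851v^3 − 6421v^2 − 13800v − 15120

Apply the Euclidean algorithm:
  −v^5 − 5v^4 + 17v^3 + 269v^2 + 1160v + 1680 = (−v + 2)(v^4 + 7v^3 + 39v^2 + 85v + 180) + (42v^3 + 276v^2 + 1170v + 1320)
  v^4 + 7v^3 + 39v^2 + 85v + 180 = ((1/42)v + 1/98)(42v^3 + 276v^2 + 1170v + 1320) + ((408/49)v^2 + (2040/49)v + 8160/49)
  42v^3 + 276v^2 + 1170v + 1320 = ((343/68)v + 539/68)((408/49)v^2 + (2040/49)v + 8160/49) + (0)
Last nonzero remainder: (408/49)v^2 + (2040/49)v + 8160/49. Dividing through by 408/49 gives the monic gcd v^2 + 5v + 20.
Then lcm(f, g) = f·g / gcd(f, g); expanding and making the result monic gives the answer.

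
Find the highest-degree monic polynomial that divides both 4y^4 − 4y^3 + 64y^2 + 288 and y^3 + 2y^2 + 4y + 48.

By polynomial division,
  4y^4 − 4y^3 + 64y^2 + 288 = (4y − 12)(y^3 + 2y^2 + 4y + 48) + (72y^2 − 144y + 864)
  y^3 + 2y^2 + 4y + 48 = ((1/72)y + 1/18)(72y^2 − 144y + 864) + (0)
Last nonzero remainder: 72y^2 − 144y + 864. Dividing through by 72 gives the monic gcd y^2 − 2y + 12.

y^2 − 2y + 12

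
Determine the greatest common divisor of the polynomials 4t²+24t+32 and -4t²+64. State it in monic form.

t+4

Repeated division with remainder:
  4t²+24t+32 = (-1)(-4t²+64) + (24t+96)
  -4t²+64 = (-(1/6)t+2/3)(24t+96) + (0)
Last nonzero remainder: 24t+96. Dividing through by 24 gives the monic gcd t+4.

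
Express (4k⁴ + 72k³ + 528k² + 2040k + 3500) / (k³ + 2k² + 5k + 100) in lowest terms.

Apply the Euclidean algorithm:
  4k⁴ + 72k³ + 528k² + 2040k + 3500 = (4k + 64)(k³ + 2k² + 5k + 100) + (380k² + 1320k - 2900)
  k³ + 2k² + 5k + 100 = ((1/380)k - 7/1805)(380k² + 1320k - 2900) + ((6408/361)k + 32040/361)
  380k² + 1320k - 2900 = ((34295/1602)k - 52345/1602)((6408/361)k + 32040/361) + (0)
Last nonzero remainder: (6408/361)k + 32040/361. Dividing through by 6408/361 gives the monic gcd k + 5.
Cancel k + 5 from numerator and denominator to get the reduced form.

(4k³ + 52k² + 268k + 700)/(k² - 3k + 20)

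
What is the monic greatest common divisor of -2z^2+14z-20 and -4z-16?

Repeated division with remainder:
  -2z^2+14z-20 = ((1/2)z-11/2)(-4z-16) + (-108)
  -4z-16 = ((1/27)z+4/27)(-108) + (0)
The last nonzero remainder is the constant -108, so the polynomials are coprime and gcd = 1.

1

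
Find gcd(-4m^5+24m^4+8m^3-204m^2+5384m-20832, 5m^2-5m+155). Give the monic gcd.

m^2-m+31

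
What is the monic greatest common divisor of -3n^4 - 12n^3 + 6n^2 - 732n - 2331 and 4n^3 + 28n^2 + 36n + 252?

n + 7

Apply the Euclidean algorithm:
  -3n^4 - 12n^3 + 6n^2 - 732n - 2331 = (-(3/4)n + 9/4)(4n^3 + 28n^2 + 36n + 252) + (-30n^2 - 624n - 2898)
  4n^3 + 28n^2 + 36n + 252 = (-(2/15)n + 46/25)(-30n^2 - 624n - 2898) + ((19944/25)n + 139608/25)
  -30n^2 - 624n - 2898 = (-(125/3324)n - 575/1108)((19944/25)n + 139608/25) + (0)
Last nonzero remainder: (19944/25)n + 139608/25. Dividing through by 19944/25 gives the monic gcd n + 7.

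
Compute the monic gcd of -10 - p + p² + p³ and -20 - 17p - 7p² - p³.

5 + 3p + p²

Euclidean algorithm in ℚ[p]:
  p³ + p² - p - 10 = (-1)(-p³ - 7p² - 17p - 20) + (-6p² - 18p - 30)
  -p³ - 7p² - 17p - 20 = ((1/6)p + 2/3)(-6p² - 18p - 30) + (0)
Last nonzero remainder: -6p² - 18p - 30. Dividing through by -6 gives the monic gcd p² + 3p + 5.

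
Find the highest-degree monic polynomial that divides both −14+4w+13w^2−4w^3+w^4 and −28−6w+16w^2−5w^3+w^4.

14+10w−3w^2+w^3

Apply the Euclidean algorithm:
  w^4−4w^3+13w^2+4w−14 = (w^4−5w^3+16w^2−6w−28) + (w^3−3w^2+10w+14)
  w^4−5w^3+16w^2−6w−28 = (w−2)(w^3−3w^2+10w+14) + (0)
The last nonzero remainder w^3−3w^2+10w+14 is already monic.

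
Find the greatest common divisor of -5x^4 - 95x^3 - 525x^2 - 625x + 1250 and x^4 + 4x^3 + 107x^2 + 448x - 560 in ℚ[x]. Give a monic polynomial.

x^2 + 4x - 5

Euclidean algorithm in ℚ[x]:
  -5x^4 - 95x^3 - 525x^2 - 625x + 1250 = (-5)(x^4 + 4x^3 + 107x^2 + 448x - 560) + (-75x^3 + 10x^2 + 1615x - 1550)
  x^4 + 4x^3 + 107x^2 + 448x - 560 = (-(1/75)x - 62/1125)(-75x^3 + 10x^2 + 1615x - 1550) + ((29044/225)x^2 + (116176/225)x - 29044/45)
  -75x^3 + 10x^2 + 1615x - 1550 = (-(16875/29044)x + 34875/14522)((29044/225)x^2 + (116176/225)x - 29044/45) + (0)
Last nonzero remainder: (29044/225)x^2 + (116176/225)x - 29044/45. Dividing through by 29044/225 gives the monic gcd x^2 + 4x - 5.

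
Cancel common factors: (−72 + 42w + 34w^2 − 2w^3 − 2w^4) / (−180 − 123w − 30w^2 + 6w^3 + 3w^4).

By polynomial division,
  −2w^4 − 2w^3 + 34w^2 + 42w − 72 = (−2/3)(3w^4 + 6w^3 − 30w^2 − 123w − 180) + (2w^3 + 14w^2 − 40w − 192)
  3w^4 + 6w^3 − 30w^2 − 123w − 180 = ((3/2)w − 15/2)(2w^3 + 14w^2 − 40w − 192) + (135w^2 − 135w − 1620)
  2w^3 + 14w^2 − 40w − 192 = ((2/135)w + 16/135)(135w^2 − 135w − 1620) + (0)
Last nonzero remainder: 135w^2 − 135w − 1620. Dividing through by 135 gives the monic gcd w^2 − w − 12.
Cancel w^2 − w − 12 from numerator and denominator to get the reduced form.

(6 − 4w − 2w^2)/(15 + 9w + 3w^2)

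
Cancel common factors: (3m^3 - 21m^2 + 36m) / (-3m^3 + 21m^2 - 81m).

By polynomial division,
  3m^3 - 21m^2 + 36m = (-1)(-3m^3 + 21m^2 - 81m) + (-45m)
  -3m^3 + 21m^2 - 81m = ((1/15)m^2 - (7/15)m + 9/5)(-45m) + (0)
Last nonzero remainder: -45m. Dividing through by -45 gives the monic gcd m.
Cancel m from numerator and denominator to get the reduced form.

(-m^2 + 7m - 12)/(m^2 - 7m + 27)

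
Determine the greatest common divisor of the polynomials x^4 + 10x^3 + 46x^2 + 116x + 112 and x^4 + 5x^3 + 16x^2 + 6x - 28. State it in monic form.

x^3 + 6x^2 + 22x + 28

Euclidean algorithm in ℚ[x]:
  x^4 + 10x^3 + 46x^2 + 116x + 112 = (x^4 + 5x^3 + 16x^2 + 6x - 28) + (5x^3 + 30x^2 + 110x + 140)
  x^4 + 5x^3 + 16x^2 + 6x - 28 = ((1/5)x - 1/5)(5x^3 + 30x^2 + 110x + 140) + (0)
Last nonzero remainder: 5x^3 + 30x^2 + 110x + 140. Dividing through by 5 gives the monic gcd x^3 + 6x^2 + 22x + 28.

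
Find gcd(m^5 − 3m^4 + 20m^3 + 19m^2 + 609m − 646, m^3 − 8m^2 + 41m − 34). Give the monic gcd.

Euclidean algorithm in ℚ[m]:
  m^5 − 3m^4 + 20m^3 + 19m^2 + 609m − 646 = (m^2 + 5m + 19)(m^3 − 8m^2 + 41m − 34) + (0)
The last nonzero remainder m^3 − 8m^2 + 41m − 34 is already monic.

m^3 − 8m^2 + 41m − 34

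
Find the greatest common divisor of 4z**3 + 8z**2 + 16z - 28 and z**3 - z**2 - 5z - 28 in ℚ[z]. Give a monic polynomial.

z**2 + 3z + 7

By polynomial division,
  4z**3 + 8z**2 + 16z - 28 = (4)(z**3 - z**2 - 5z - 28) + (12z**2 + 36z + 84)
  z**3 - z**2 - 5z - 28 = ((1/12)z - 1/3)(12z**2 + 36z + 84) + (0)
Last nonzero remainder: 12z**2 + 36z + 84. Dividing through by 12 gives the monic gcd z**2 + 3z + 7.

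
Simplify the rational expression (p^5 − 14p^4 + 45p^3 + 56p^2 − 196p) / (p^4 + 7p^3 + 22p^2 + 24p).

Repeated division with remainder:
  p^5 − 14p^4 + 45p^3 + 56p^2 − 196p = (p − 21)(p^4 + 7p^3 + 22p^2 + 24p) + (170p^3 + 494p^2 + 308p)
  p^4 + 7p^3 + 22p^2 + 24p = ((1/170)p + 174/7225)(170p^3 + 494p^2 + 308p) + ((59904/7225)p^2 + (119808/7225)p)
  170p^3 + 494p^2 + 308p = ((614125/29952)p + 556325/29952)((59904/7225)p^2 + (119808/7225)p) + (0)
Last nonzero remainder: (59904/7225)p^2 + (119808/7225)p. Dividing through by 59904/7225 gives the monic gcd p^2 + 2p.
Cancel p^2 + 2p from numerator and denominator to get the reduced form.

(p^3 − 16p^2 + 77p − 98)/(p^2 + 5p + 12)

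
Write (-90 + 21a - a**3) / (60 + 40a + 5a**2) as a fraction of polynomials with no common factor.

(-15 + 6a - a**2)/(10 + 5a)

By polynomial division,
  -a**3 + 21a - 90 = (-(1/5)a + 8/5)(5a**2 + 40a + 60) + (-31a - 186)
  5a**2 + 40a + 60 = (-(5/31)a - 10/31)(-31a - 186) + (0)
Last nonzero remainder: -31a - 186. Dividing through by -31 gives the monic gcd a + 6.
Cancel a + 6 from numerator and denominator to get the reduced form.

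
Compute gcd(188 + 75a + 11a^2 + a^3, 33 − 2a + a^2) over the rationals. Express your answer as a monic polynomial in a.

Repeated division with remainder:
  a^3 + 11a^2 + 75a + 188 = (a + 13)(a^2 − 2a + 33) + (68a − 241)
  a^2 − 2a + 33 = ((1/68)a + 105/4624)(68a − 241) + (177897/4624)
  68a − 241 = ((314432/177897)a − 1114384/177897)(177897/4624) + (0)
The last nonzero remainder is the constant 177897/4624, so the polynomials are coprime and gcd = 1.

1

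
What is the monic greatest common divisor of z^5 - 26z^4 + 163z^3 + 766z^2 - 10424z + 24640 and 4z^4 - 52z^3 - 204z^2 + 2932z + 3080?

Apply the Euclidean algorithm:
  z^5 - 26z^4 + 163z^3 + 766z^2 - 10424z + 24640 = ((1/4)z - 13/4)(4z^4 - 52z^3 - 204z^2 + 2932z + 3080) + (45z^3 - 630z^2 - 1665z + 34650)
  4z^4 - 52z^3 - 204z^2 + 2932z + 3080 = ((4/45)z + 4/45)(45z^3 - 630z^2 - 1665z + 34650) + (0)
Last nonzero remainder: 45z^3 - 630z^2 - 1665z + 34650. Dividing through by 45 gives the monic gcd z^3 - 14z^2 - 37z + 770.

z^3 - 14z^2 - 37z + 770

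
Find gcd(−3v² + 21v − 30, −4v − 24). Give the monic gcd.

Euclidean algorithm in ℚ[v]:
  −3v² + 21v − 30 = ((3/4)v − 39/4)(−4v − 24) + (−264)
  −4v − 24 = ((1/66)v + 1/11)(−264) + (0)
The last nonzero remainder is the constant −264, so the polynomials are coprime and gcd = 1.

1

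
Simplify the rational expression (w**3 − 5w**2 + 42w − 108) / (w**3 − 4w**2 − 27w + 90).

Euclidean algorithm in ℚ[w]:
  w**3 − 5w**2 + 42w − 108 = (w**3 − 4w**2 − 27w + 90) + (−w**2 + 69w − 198)
  w**3 − 4w**2 − 27w + 90 = (−w − 65)(−w**2 + 69w − 198) + (4260w − 12780)
  −w**2 + 69w − 198 = (−(1/4260)w + 11/710)(4260w − 12780) + (0)
Last nonzero remainder: 4260w − 12780. Dividing through by 4260 gives the monic gcd w − 3.
Cancel w − 3 from numerator and denominator to get the reduced form.

(w**2 − 2w + 36)/(w**2 − w − 30)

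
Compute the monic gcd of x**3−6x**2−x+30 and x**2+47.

Apply the Euclidean algorithm:
  x**3−6x**2−x+30 = (x−6)(x**2+47) + (−48x+312)
  x**2+47 = (−(1/48)x−13/96)(−48x+312) + (357/4)
  −48x+312 = (−(64/119)x+416/119)(357/4) + (0)
The last nonzero remainder is the constant 357/4, so the polynomials are coprime and gcd = 1.

1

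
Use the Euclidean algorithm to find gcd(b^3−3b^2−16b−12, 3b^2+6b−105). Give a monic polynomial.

By polynomial division,
  b^3−3b^2−16b−12 = ((1/3)b−5/3)(3b^2+6b−105) + (29b−187)
  3b^2+6b−105 = ((3/29)b+735/841)(29b−187) + (49140/841)
  29b−187 = ((24389/49140)b−157267/49140)(49140/841) + (0)
The last nonzero remainder is the constant 49140/841, so the polynomials are coprime and gcd = 1.

1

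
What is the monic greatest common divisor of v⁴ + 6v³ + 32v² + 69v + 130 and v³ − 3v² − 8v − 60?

v² + 3v + 10

By polynomial division,
  v⁴ + 6v³ + 32v² + 69v + 130 = (v + 9)(v³ − 3v² − 8v − 60) + (67v² + 201v + 670)
  v³ − 3v² − 8v − 60 = ((1/67)v − 6/67)(67v² + 201v + 670) + (0)
Last nonzero remainder: 67v² + 201v + 670. Dividing through by 67 gives the monic gcd v² + 3v + 10.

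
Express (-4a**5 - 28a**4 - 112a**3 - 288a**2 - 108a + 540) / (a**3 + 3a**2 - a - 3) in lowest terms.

Apply the Euclidean algorithm:
  -4a**5 - 28a**4 - 112a**3 - 288a**2 - 108a + 540 = (-4a**2 - 16a - 68)(a**3 + 3a**2 - a - 3) + (-112a**2 - 224a + 336)
  a**3 + 3a**2 - a - 3 = (-(1/112)a - 1/112)(-112a**2 - 224a + 336) + (0)
Last nonzero remainder: -112a**2 - 224a + 336. Dividing through by -112 gives the monic gcd a**2 + 2a - 3.
Cancel a**2 + 2a - 3 from numerator and denominator to get the reduced form.

(-4a**3 - 20a**2 - 84a - 180)/(a + 1)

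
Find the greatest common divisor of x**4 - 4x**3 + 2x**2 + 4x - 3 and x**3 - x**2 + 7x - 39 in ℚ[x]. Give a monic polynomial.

x - 3

Apply the Euclidean algorithm:
  x**4 - 4x**3 + 2x**2 + 4x - 3 = (x - 3)(x**3 - x**2 + 7x - 39) + (-8x**2 + 64x - 120)
  x**3 - x**2 + 7x - 39 = (-(1/8)x - 7/8)(-8x**2 + 64x - 120) + (48x - 144)
  -8x**2 + 64x - 120 = (-(1/6)x + 5/6)(48x - 144) + (0)
Last nonzero remainder: 48x - 144. Dividing through by 48 gives the monic gcd x - 3.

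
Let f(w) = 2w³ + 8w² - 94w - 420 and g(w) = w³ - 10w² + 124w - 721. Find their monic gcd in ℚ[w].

Euclidean algorithm in ℚ[w]:
  2w³ + 8w² - 94w - 420 = (2)(w³ - 10w² + 124w - 721) + (28w² - 342w + 1022)
  w³ - 10w² + 124w - 721 = ((1/28)w + 31/392)(28w² - 342w + 1022) + ((22451/196)w - 22451/28)
  28w² - 342w + 1022 = ((5488/22451)w - 28616/22451)((22451/196)w - 22451/28) + (0)
Last nonzero remainder: (22451/196)w - 22451/28. Dividing through by 22451/196 gives the monic gcd w - 7.

w - 7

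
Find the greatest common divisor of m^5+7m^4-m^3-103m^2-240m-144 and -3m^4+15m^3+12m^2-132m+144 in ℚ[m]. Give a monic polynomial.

Euclidean algorithm in ℚ[m]:
  m^5+7m^4-m^3-103m^2-240m-144 = (-(1/3)m-4)(-3m^4+15m^3+12m^2-132m+144) + (63m^3-99m^2-720m+432)
  -3m^4+15m^3+12m^2-132m+144 = (-(1/21)m+8/49)(63m^3-99m^2-720m+432) + (-(300/49)m^2+(300/49)m+3600/49)
  63m^3-99m^2-720m+432 = (-(1029/100)m+147/25)(-(300/49)m^2+(300/49)m+3600/49) + (0)
Last nonzero remainder: -(300/49)m^2+(300/49)m+3600/49. Dividing through by -300/49 gives the monic gcd m^2-m-12.

m^2-m-12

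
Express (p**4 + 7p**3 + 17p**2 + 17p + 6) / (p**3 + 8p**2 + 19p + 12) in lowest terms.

(p**2 + 3p + 2)/(p + 4)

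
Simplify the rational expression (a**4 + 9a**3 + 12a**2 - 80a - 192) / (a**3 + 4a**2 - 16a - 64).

Apply the Euclidean algorithm:
  a**4 + 9a**3 + 12a**2 - 80a - 192 = (a + 5)(a**3 + 4a**2 - 16a - 64) + (8a**2 + 64a + 128)
  a**3 + 4a**2 - 16a - 64 = ((1/8)a - 1/2)(8a**2 + 64a + 128) + (0)
Last nonzero remainder: 8a**2 + 64a + 128. Dividing through by 8 gives the monic gcd a**2 + 8a + 16.
Cancel a**2 + 8a + 16 from numerator and denominator to get the reduced form.

(a**2 + a - 12)/(a - 4)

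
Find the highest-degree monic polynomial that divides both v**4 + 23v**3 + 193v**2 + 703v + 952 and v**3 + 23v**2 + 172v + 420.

v + 7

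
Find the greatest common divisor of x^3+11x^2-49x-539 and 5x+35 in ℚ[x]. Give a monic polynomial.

x+7

Euclidean algorithm in ℚ[x]:
  x^3+11x^2-49x-539 = ((1/5)x^2+(4/5)x-77/5)(5x+35) + (0)
Last nonzero remainder: 5x+35. Dividing through by 5 gives the monic gcd x+7.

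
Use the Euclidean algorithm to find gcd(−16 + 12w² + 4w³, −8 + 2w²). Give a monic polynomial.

2 + w

Euclidean algorithm in ℚ[w]:
  4w³ + 12w² − 16 = (2w + 6)(2w² − 8) + (16w + 32)
  2w² − 8 = ((1/8)w − 1/4)(16w + 32) + (0)
Last nonzero remainder: 16w + 32. Dividing through by 16 gives the monic gcd w + 2.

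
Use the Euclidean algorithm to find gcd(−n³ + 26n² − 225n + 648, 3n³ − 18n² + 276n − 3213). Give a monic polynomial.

n − 9

Repeated division with remainder:
  −n³ + 26n² − 225n + 648 = (−1/3)(3n³ − 18n² + 276n − 3213) + (20n² − 133n − 423)
  3n³ − 18n² + 276n − 3213 = ((3/20)n + 39/400)(20n² − 133n − 423) + ((140967/400)n − 1268703/400)
  20n² − 133n − 423 = ((8000/140967)n + 18800/140967)((140967/400)n − 1268703/400) + (0)
Last nonzero remainder: (140967/400)n − 1268703/400. Dividing through by 140967/400 gives the monic gcd n − 9.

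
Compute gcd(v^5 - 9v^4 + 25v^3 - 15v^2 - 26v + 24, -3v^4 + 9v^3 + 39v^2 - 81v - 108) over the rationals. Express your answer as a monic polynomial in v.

v^3 - 6v^2 + 5v + 12

Euclidean algorithm in ℚ[v]:
  v^5 - 9v^4 + 25v^3 - 15v^2 - 26v + 24 = (-(1/3)v + 2)(-3v^4 + 9v^3 + 39v^2 - 81v - 108) + (20v^3 - 120v^2 + 100v + 240)
  -3v^4 + 9v^3 + 39v^2 - 81v - 108 = (-(3/20)v - 9/20)(20v^3 - 120v^2 + 100v + 240) + (0)
Last nonzero remainder: 20v^3 - 120v^2 + 100v + 240. Dividing through by 20 gives the monic gcd v^3 - 6v^2 + 5v + 12.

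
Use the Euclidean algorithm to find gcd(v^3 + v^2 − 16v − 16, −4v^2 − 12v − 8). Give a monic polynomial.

By polynomial division,
  v^3 + v^2 − 16v − 16 = (−(1/4)v + 1/2)(−4v^2 − 12v − 8) + (−12v − 12)
  −4v^2 − 12v − 8 = ((1/3)v + 2/3)(−12v − 12) + (0)
Last nonzero remainder: −12v − 12. Dividing through by −12 gives the monic gcd v + 1.

v + 1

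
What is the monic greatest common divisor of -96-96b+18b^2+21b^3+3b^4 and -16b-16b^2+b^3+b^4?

4+5b+b^2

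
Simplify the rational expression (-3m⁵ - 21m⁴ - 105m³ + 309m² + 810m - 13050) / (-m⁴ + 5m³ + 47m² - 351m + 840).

Repeated division with remainder:
  -3m⁵ - 21m⁴ - 105m³ + 309m² + 810m - 13050 = (3m + 36)(-m⁴ + 5m³ + 47m² - 351m + 840) + (-426m³ - 330m² + 10926m - 43290)
  -m⁴ + 5m³ + 47m² - 351m + 840 = ((1/426)m - 205/15123)(-426m³ - 330m² + 10926m - 43290) + ((85086/5041)m² - (510516/5041)m + 1276290/5041)
  -426m³ - 330m² + 10926m - 43290 = (-(357911/14181)m - 2424721/14181)((85086/5041)m² - (510516/5041)m + 1276290/5041) + (0)
Last nonzero remainder: (85086/5041)m² - (510516/5041)m + 1276290/5041. Dividing through by 85086/5041 gives the monic gcd m² - 6m + 15.
Cancel m² - 6m + 15 from numerator and denominator to get the reduced form.

(3m³ + 39m² + 294m + 870)/(m² + m - 56)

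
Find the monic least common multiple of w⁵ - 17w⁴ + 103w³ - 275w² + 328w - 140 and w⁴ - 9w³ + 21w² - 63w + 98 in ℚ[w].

Euclidean algorithm in ℚ[w]:
  w⁵ - 17w⁴ + 103w³ - 275w² + 328w - 140 = (w - 8)(w⁴ - 9w³ + 21w² - 63w + 98) + (10w³ - 44w² - 274w + 644)
  w⁴ - 9w³ + 21w² - 63w + 98 = ((1/10)w - 23/50)(10w³ - 44w² - 274w + 644) + ((704/25)w² - (6336/25)w + 9856/25)
  10w³ - 44w² - 274w + 644 = ((125/352)w + 575/352)((704/25)w² - (6336/25)w + 9856/25) + (0)
Last nonzero remainder: (704/25)w² - (6336/25)w + 9856/25. Dividing through by 704/25 gives the monic gcd w² - 9w + 14.
Then lcm(f, g) = f·g / gcd(f, g); expanding and making the result monic gives the answer.

w⁷ - 17w⁶ + 110w⁵ - 394w⁴ + 1049w³ - 2065w² + 2296w - 980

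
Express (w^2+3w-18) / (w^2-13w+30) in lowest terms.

(w+6)/(w-10)

Repeated division with remainder:
  w^2+3w-18 = (w^2-13w+30) + (16w-48)
  w^2-13w+30 = ((1/16)w-5/8)(16w-48) + (0)
Last nonzero remainder: 16w-48. Dividing through by 16 gives the monic gcd w-3.
Cancel w-3 from numerator and denominator to get the reduced form.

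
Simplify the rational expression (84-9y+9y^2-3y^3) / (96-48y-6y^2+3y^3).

Apply the Euclidean algorithm:
  -3y^3+9y^2-9y+84 = (-1)(3y^3-6y^2-48y+96) + (3y^2-57y+180)
  3y^3-6y^2-48y+96 = (y+17)(3y^2-57y+180) + (741y-2964)
  3y^2-57y+180 = ((1/247)y-15/247)(741y-2964) + (0)
Last nonzero remainder: 741y-2964. Dividing through by 741 gives the monic gcd y-4.
Cancel y-4 from numerator and denominator to get the reduced form.

(-7-y-y^2)/(-8+2y+y^2)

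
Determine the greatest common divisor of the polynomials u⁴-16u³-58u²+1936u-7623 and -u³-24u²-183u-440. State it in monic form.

By polynomial division,
  u⁴-16u³-58u²+1936u-7623 = (-u+40)(-u³-24u²-183u-440) + (719u²+8816u+9977)
  -u³-24u²-183u-440 = (-(1/719)u-8440/516961)(719u²+8816u+9977) + (-(13023360/516961)u-143256960/516961)
  719u²+8816u+9977 = (-(371694959/13023360)u-468883627/13023360)(-(13023360/516961)u-143256960/516961) + (0)
Last nonzero remainder: -(13023360/516961)u-143256960/516961. Dividing through by -13023360/516961 gives the monic gcd u+11.

u+11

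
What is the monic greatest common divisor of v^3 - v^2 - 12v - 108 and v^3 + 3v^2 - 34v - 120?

v - 6

Repeated division with remainder:
  v^3 - v^2 - 12v - 108 = (v^3 + 3v^2 - 34v - 120) + (-4v^2 + 22v + 12)
  v^3 + 3v^2 - 34v - 120 = (-(1/4)v - 17/8)(-4v^2 + 22v + 12) + ((63/4)v - 189/2)
  -4v^2 + 22v + 12 = (-(16/63)v - 8/63)((63/4)v - 189/2) + (0)
Last nonzero remainder: (63/4)v - 189/2. Dividing through by 63/4 gives the monic gcd v - 6.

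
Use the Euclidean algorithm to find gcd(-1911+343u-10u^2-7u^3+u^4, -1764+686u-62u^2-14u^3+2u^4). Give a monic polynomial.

By polynomial division,
  u^4-7u^3-10u^2+343u-1911 = (1/2)(2u^4-14u^3-62u^2+686u-1764) + (21u^2-1029)
  2u^4-14u^3-62u^2+686u-1764 = ((2/21)u^2-(2/3)u+12/7)(21u^2-1029) + (0)
Last nonzero remainder: 21u^2-1029. Dividing through by 21 gives the monic gcd u^2-49.

-49+u^2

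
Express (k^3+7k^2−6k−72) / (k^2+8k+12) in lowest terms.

(k^2+k−12)/(k+2)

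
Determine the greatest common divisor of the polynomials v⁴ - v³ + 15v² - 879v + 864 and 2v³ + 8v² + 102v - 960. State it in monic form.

Apply the Euclidean algorithm:
  v⁴ - v³ + 15v² - 879v + 864 = ((1/2)v - 5/2)(2v³ + 8v² + 102v - 960) + (-16v² - 144v - 1536)
  2v³ + 8v² + 102v - 960 = (-(1/8)v + 5/8)(-16v² - 144v - 1536) + (0)
Last nonzero remainder: -16v² - 144v - 1536. Dividing through by -16 gives the monic gcd v² + 9v + 96.

v² + 9v + 96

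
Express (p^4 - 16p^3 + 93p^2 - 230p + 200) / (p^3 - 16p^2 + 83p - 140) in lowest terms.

(p^2 - 7p + 10)/(p - 7)

Repeated division with remainder:
  p^4 - 16p^3 + 93p^2 - 230p + 200 = (p)(p^3 - 16p^2 + 83p - 140) + (10p^2 - 90p + 200)
  p^3 - 16p^2 + 83p - 140 = ((1/10)p - 7/10)(10p^2 - 90p + 200) + (0)
Last nonzero remainder: 10p^2 - 90p + 200. Dividing through by 10 gives the monic gcd p^2 - 9p + 20.
Cancel p^2 - 9p + 20 from numerator and denominator to get the reduced form.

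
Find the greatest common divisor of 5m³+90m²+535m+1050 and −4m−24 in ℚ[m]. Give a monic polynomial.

m+6

Repeated division with remainder:
  5m³+90m²+535m+1050 = (−(5/4)m²−15m−175/4)(−4m−24) + (0)
Last nonzero remainder: −4m−24. Dividing through by −4 gives the monic gcd m+6.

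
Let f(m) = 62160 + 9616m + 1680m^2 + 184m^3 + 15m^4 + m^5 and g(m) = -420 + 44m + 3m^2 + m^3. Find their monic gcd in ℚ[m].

84 + 8m + m^2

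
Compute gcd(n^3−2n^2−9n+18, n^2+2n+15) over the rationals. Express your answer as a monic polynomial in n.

1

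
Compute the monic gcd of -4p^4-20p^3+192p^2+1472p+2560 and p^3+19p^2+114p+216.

p+4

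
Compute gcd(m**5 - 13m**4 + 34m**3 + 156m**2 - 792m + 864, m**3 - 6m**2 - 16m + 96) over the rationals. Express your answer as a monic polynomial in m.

m**2 - 2m - 24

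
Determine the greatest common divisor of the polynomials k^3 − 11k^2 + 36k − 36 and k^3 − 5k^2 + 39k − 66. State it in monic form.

k − 2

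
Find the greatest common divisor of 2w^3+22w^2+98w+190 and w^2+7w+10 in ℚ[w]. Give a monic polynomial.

w+5

Apply the Euclidean algorithm:
  2w^3+22w^2+98w+190 = (2w+8)(w^2+7w+10) + (22w+110)
  w^2+7w+10 = ((1/22)w+1/11)(22w+110) + (0)
Last nonzero remainder: 22w+110. Dividing through by 22 gives the monic gcd w+5.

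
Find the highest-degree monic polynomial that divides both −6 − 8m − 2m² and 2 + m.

1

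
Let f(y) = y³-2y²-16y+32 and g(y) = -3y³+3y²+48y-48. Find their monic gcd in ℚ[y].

y²-16

Euclidean algorithm in ℚ[y]:
  y³-2y²-16y+32 = (-1/3)(-3y³+3y²+48y-48) + (-y²+16)
  -3y³+3y²+48y-48 = (3y-3)(-y²+16) + (0)
Last nonzero remainder: -y²+16. Dividing through by -1 gives the monic gcd y²-16.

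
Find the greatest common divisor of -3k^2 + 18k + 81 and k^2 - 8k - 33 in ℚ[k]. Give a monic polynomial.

k + 3

By polynomial division,
  -3k^2 + 18k + 81 = (-3)(k^2 - 8k - 33) + (-6k - 18)
  k^2 - 8k - 33 = (-(1/6)k + 11/6)(-6k - 18) + (0)
Last nonzero remainder: -6k - 18. Dividing through by -6 gives the monic gcd k + 3.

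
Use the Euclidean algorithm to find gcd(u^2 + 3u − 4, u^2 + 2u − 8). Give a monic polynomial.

Repeated division with remainder:
  u^2 + 3u − 4 = (u^2 + 2u − 8) + (u + 4)
  u^2 + 2u − 8 = (u − 2)(u + 4) + (0)
The last nonzero remainder u + 4 is already monic.

u + 4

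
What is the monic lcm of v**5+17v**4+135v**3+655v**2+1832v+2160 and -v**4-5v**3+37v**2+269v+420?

v**7+13v**6+46v**5-242v**4-3623v**3-18923v**2-47112v-45360

Repeated division with remainder:
  v**5+17v**4+135v**3+655v**2+1832v+2160 = (-v-12)(-v**4-5v**3+37v**2+269v+420) + (112v**3+1368v**2+5480v+7200)
  -v**4-5v**3+37v**2+269v+420 = (-(1/112)v+101/1568)(112v**3+1368v**2+5480v+7200) + (-(429/196)v**2-(3861/196)v-2145/49)
  112v**3+1368v**2+5480v+7200 = (-(21952/429)v-23520/143)(-(429/196)v**2-(3861/196)v-2145/49) + (0)
Last nonzero remainder: -(429/196)v**2-(3861/196)v-2145/49. Dividing through by -429/196 gives the monic gcd v**2+9v+20.
Then lcm(f, g) = f·g / gcd(f, g); expanding and making the result monic gives the answer.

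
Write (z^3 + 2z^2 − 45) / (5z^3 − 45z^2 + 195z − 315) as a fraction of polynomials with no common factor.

Repeated division with remainder:
  z^3 + 2z^2 − 45 = (1/5)(5z^3 − 45z^2 + 195z − 315) + (11z^2 − 39z + 18)
  5z^3 − 45z^2 + 195z − 315 = ((5/11)z − 300/121)(11z^2 − 39z + 18) + ((10905/121)z − 32715/121)
  11z^2 − 39z + 18 = ((1331/10905)z − 242/3635)((10905/121)z − 32715/121) + (0)
Last nonzero remainder: (10905/121)z − 32715/121. Dividing through by 10905/121 gives the monic gcd z − 3.
Cancel z − 3 from numerator and denominator to get the reduced form.

(z^2 + 5z + 15)/(5z^2 − 30z + 105)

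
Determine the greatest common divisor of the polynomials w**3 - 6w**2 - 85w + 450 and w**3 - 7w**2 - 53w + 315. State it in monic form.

Euclidean algorithm in ℚ[w]:
  w**3 - 6w**2 - 85w + 450 = (w**3 - 7w**2 - 53w + 315) + (w**2 - 32w + 135)
  w**3 - 7w**2 - 53w + 315 = (w + 25)(w**2 - 32w + 135) + (612w - 3060)
  w**2 - 32w + 135 = ((1/612)w - 3/68)(612w - 3060) + (0)
Last nonzero remainder: 612w - 3060. Dividing through by 612 gives the monic gcd w - 5.

w - 5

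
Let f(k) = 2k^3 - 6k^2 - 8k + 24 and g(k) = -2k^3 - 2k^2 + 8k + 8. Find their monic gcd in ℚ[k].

k^2 - 4

Repeated division with remainder:
  2k^3 - 6k^2 - 8k + 24 = (-1)(-2k^3 - 2k^2 + 8k + 8) + (-8k^2 + 32)
  -2k^3 - 2k^2 + 8k + 8 = ((1/4)k + 1/4)(-8k^2 + 32) + (0)
Last nonzero remainder: -8k^2 + 32. Dividing through by -8 gives the monic gcd k^2 - 4.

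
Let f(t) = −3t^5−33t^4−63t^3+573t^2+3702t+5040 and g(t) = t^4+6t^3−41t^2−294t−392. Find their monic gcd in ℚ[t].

t^2+9t+14

By polynomial division,
  −3t^5−33t^4−63t^3+573t^2+3702t+5040 = (−3t−15)(t^4+6t^3−41t^2−294t−392) + (−96t^3−924t^2−1884t−840)
  t^4+6t^3−41t^2−294t−392 = (−(1/96)t+29/768)(−96t^3−924t^2−1884t−840) + (−(1647/64)t^2−(14823/64)t−11529/32)
  −96t^3−924t^2−1884t−840 = ((2048/549)t+1280/549)(−(1647/64)t^2−(14823/64)t−11529/32) + (0)
Last nonzero remainder: −(1647/64)t^2−(14823/64)t−11529/32. Dividing through by −1647/64 gives the monic gcd t^2+9t+14.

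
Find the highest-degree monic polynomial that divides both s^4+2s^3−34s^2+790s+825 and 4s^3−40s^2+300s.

Apply the Euclidean algorithm:
  s^4+2s^3−34s^2+790s+825 = ((1/4)s+3)(4s^3−40s^2+300s) + (11s^2−110s+825)
  4s^3−40s^2+300s = ((4/11)s)(11s^2−110s+825) + (0)
Last nonzero remainder: 11s^2−110s+825. Dividing through by 11 gives the monic gcd s^2−10s+75.

s^2−10s+75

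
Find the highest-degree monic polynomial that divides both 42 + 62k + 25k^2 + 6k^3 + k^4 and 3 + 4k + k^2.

3 + 4k + k^2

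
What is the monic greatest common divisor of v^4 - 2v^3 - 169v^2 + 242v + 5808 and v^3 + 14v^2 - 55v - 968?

v^2 + 3v - 88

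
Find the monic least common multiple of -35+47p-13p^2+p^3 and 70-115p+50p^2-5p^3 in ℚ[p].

By polynomial division,
  p^3-13p^2+47p-35 = (-1/5)(-5p^3+50p^2-115p+70) + (-3p^2+24p-21)
  -5p^3+50p^2-115p+70 = ((5/3)p-10/3)(-3p^2+24p-21) + (0)
Last nonzero remainder: -3p^2+24p-21. Dividing through by -3 gives the monic gcd p^2-8p+7.
Then lcm(f, g) = f·g / gcd(f, g); expanding and making the result monic gives the answer.

70-129p+73p^2-15p^3+p^4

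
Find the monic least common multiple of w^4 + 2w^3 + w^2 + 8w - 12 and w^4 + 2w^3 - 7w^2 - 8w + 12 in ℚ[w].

w^6 + 2w^5 - 3w^4 - 16w^2 - 32w + 48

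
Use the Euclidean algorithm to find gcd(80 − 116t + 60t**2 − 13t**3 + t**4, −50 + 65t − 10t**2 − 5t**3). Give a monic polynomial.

−2 + t

By polynomial division,
  t**4 − 13t**3 + 60t**2 − 116t + 80 = (−(1/5)t + 3)(−5t**3 − 10t**2 + 65t − 50) + (103t**2 − 321t + 230)
  −5t**3 − 10t**2 + 65t − 50 = (−(5/103)t − 2635/10609)(103t**2 − 321t + 230) + (−(37800/10609)t + 75600/10609)
  103t**2 − 321t + 230 = (−(1092727/37800)t + 244007/7560)(−(37800/10609)t + 75600/10609) + (0)
Last nonzero remainder: −(37800/10609)t + 75600/10609. Dividing through by −37800/10609 gives the monic gcd t − 2.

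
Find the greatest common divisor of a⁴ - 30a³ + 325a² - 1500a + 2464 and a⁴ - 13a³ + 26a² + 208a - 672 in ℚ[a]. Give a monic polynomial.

Apply the Euclidean algorithm:
  a⁴ - 30a³ + 325a² - 1500a + 2464 = (a⁴ - 13a³ + 26a² + 208a - 672) + (-17a³ + 299a² - 1708a + 3136)
  a⁴ - 13a³ + 26a² + 208a - 672 = (-(1/17)a - 78/289)(-17a³ + 299a² - 1708a + 3136) + ((1800/289)a² - (19800/289)a + 50400/289)
  -17a³ + 299a² - 1708a + 3136 = (-(4913/1800)a + 4046/225)((1800/289)a² - (19800/289)a + 50400/289) + (0)
Last nonzero remainder: (1800/289)a² - (19800/289)a + 50400/289. Dividing through by 1800/289 gives the monic gcd a² - 11a + 28.

a² - 11a + 28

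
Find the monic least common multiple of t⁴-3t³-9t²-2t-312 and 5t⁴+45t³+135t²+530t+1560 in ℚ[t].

Repeated division with remainder:
  t⁴-3t³-9t²-2t-312 = (1/5)(5t⁴+45t³+135t²+530t+1560) + (-12t³-36t²-108t-624)
  5t⁴+45t³+135t²+530t+1560 = (-(5/12)t-5/2)(-12t³-36t²-108t-624) + (0)
Last nonzero remainder: -12t³-36t²-108t-624. Dividing through by -12 gives the monic gcd t³+3t²+9t+52.
Then lcm(f, g) = f·g / gcd(f, g); expanding and making the result monic gives the answer.

t⁵+3t⁴-27t³-56t²-324t-1872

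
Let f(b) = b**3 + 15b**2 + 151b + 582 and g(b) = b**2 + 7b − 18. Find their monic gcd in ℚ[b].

Repeated division with remainder:
  b**3 + 15b**2 + 151b + 582 = (b + 8)(b**2 + 7b − 18) + (113b + 726)
  b**2 + 7b − 18 = ((1/113)b + 65/12769)(113b + 726) + (−277032/12769)
  113b + 726 = (−(1442897/277032)b − 1545049/46172)(−277032/12769) + (0)
The last nonzero remainder is the constant −277032/12769, so the polynomials are coprime and gcd = 1.

1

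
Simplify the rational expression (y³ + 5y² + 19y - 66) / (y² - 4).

By polynomial division,
  y³ + 5y² + 19y - 66 = (y + 5)(y² - 4) + (23y - 46)
  y² - 4 = ((1/23)y + 2/23)(23y - 46) + (0)
Last nonzero remainder: 23y - 46. Dividing through by 23 gives the monic gcd y - 2.
Cancel y - 2 from numerator and denominator to get the reduced form.

(y² + 7y + 33)/(y + 2)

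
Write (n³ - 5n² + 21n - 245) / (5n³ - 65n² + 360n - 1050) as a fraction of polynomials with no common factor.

Repeated division with remainder:
  n³ - 5n² + 21n - 245 = (1/5)(5n³ - 65n² + 360n - 1050) + (8n² - 51n - 35)
  5n³ - 65n² + 360n - 1050 = ((5/8)n - 265/64)(8n² - 51n - 35) + ((10925/64)n - 76475/64)
  8n² - 51n - 35 = ((512/10925)n + 64/2185)((10925/64)n - 76475/64) + (0)
Last nonzero remainder: (10925/64)n - 76475/64. Dividing through by 10925/64 gives the monic gcd n - 7.
Cancel n - 7 from numerator and denominator to get the reduced form.

(n² + 2n + 35)/(5n² - 30n + 150)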